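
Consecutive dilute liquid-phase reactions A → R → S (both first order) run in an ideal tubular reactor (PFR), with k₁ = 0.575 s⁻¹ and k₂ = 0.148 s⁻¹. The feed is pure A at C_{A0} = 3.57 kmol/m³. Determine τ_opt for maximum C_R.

3.18 s

For first-order series the maximum of C_R occurs at τ_opt = ln(k₂/k₁)/(k₂−k₁).
= ln(0.148/0.575)/(0.148−0.575) = ln(0.2574)/-0.4270 = -1.357/-0.4270 = 3.18 s.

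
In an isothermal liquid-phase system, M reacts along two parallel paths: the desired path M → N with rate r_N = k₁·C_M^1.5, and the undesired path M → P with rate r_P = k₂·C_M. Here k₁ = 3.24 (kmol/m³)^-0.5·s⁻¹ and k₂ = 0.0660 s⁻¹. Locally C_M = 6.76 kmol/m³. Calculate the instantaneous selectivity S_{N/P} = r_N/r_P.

128

S_{N/P} = r_N/r_P = (k₁·C_M^1.5)/(k₂·C_M) = (k₁/k₂)·C_M^0.5.
= (3.24×6.760^1.5) / (0.0660×6.760) = 56.95/0.4462 = 128.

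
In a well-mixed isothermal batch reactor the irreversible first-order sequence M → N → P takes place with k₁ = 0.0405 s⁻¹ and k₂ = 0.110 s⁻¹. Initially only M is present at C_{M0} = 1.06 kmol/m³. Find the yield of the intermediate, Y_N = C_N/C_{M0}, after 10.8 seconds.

The intermediate concentration in a first-order A→B→C sequence is C_N = k₁C_{M0}(e^(−k₁t) − e^(−k₂t))/(k₂−k₁).
e^(−k₁t) = e^(−0.0405×10.8) = e^(−0.4374) = 0.6457; e^(−k₂t) = e^(−1.188) = 0.3048.
C_N = 0.0405×1.06/(0.110−0.0405) × (0.6457−0.3048) = 0.6177×0.3409 = 0.2106 kmol/m³.
Y_N = C_N/C_{M0} = 0.2106/1.06 = 0.199.

0.199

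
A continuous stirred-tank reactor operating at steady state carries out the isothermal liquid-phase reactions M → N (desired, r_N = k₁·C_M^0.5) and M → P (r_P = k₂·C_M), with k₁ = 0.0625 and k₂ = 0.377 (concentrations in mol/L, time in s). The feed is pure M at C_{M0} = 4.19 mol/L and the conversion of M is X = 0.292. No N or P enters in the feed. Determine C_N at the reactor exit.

Exit C_M = C_{M0}(1−X) = 4.19×0.708 = 2.967 mol/L.
Rates in a CSTR are evaluated at the outlet concentration: r_N = 0.0625×2.967^0.5 = 0.1076, r_P = 0.377×2.967 = 1.118.
Fraction of consumed M going to N: r_N/(r_N+r_P) = 0.08780.
C_N = 0.08780·C_{M0}·X = 0.08780×4.19×0.292 = 0.107 mol/L.

0.107 mol/L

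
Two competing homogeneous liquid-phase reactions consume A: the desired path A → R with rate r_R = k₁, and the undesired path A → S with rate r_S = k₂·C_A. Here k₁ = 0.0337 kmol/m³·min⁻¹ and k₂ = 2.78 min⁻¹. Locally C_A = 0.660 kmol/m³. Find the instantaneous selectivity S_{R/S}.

0.0184

S_{R/S} = r_R/r_S = (k₁)/(k₂·C_A) = (k₁/k₂)·C_A⁻¹.
= (0.0337) / (2.78×0.6600) = 0.03370/1.835 = 0.0184.
The undesired path is higher order in A, so low C_A (CSTR or dilute feed) favours R.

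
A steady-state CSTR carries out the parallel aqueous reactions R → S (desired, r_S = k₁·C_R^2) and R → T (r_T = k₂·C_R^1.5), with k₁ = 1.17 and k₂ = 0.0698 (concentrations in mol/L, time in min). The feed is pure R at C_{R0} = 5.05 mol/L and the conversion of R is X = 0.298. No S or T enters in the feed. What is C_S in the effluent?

1.46 mol/L

Exit C_R = C_{R0}(1−X) = 5.05×0.702 = 3.545 mol/L.
A CSTR operates uniformly at the exit composition, giving r_S = 14.70 and r_T = 0.4659 (each k·C_R^n at C_R = 3.545).
Fraction of consumed R going to S: r_S/(r_S+r_T) = 0.9693.
C_S = 0.9693·C_{R0}·X = 0.9693×5.05×0.298 = 1.46 mol/L.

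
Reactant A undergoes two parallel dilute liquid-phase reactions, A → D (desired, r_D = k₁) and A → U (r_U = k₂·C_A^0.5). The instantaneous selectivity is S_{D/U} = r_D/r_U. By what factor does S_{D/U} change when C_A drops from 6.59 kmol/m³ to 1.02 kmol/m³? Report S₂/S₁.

2.54

S_{D/U} = (k₁/k₂)·C_A^-0.5, so S₂/S₁ = (C_{A,2}/C_{A,1})^-0.5.
= (1.02/6.59)^(-0.5) = (0.1548)^(-0.5) = 2.54.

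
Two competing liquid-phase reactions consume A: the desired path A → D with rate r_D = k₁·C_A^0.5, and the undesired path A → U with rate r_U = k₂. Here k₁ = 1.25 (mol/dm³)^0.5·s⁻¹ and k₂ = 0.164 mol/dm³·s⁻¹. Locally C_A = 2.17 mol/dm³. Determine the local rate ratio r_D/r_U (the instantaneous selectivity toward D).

S_{D/U} = r_D/r_U = (k₁·C_A^0.5)/(k₂) = (k₁/k₂)·C_A^0.5.
= (1.25×2.170^0.5) / (0.164) = 1.841/0.1640 = 11.2.
Since the desired path is higher order in A, keeping C_A high (PFR or concentrated feed) favours D.

11.2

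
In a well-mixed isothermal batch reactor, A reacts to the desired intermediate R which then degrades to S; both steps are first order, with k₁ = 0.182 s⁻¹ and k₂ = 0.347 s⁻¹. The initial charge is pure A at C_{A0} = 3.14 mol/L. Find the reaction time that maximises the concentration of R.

For first-order series the maximum of C_R occurs at t_opt = ln(k₂/k₁)/(k₂−k₁).
= ln(0.347/0.182)/(0.347−0.182) = ln(1.907)/0.1650 = 0.6453/0.1650 = 3.91 s.

3.91 s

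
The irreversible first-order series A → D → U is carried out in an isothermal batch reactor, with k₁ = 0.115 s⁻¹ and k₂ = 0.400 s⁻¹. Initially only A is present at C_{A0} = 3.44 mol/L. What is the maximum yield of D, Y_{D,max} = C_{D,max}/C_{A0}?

0.174

Evaluating C_D at t_opt = ln(k₂/k₁)/(k₂−k₁) gives C_{D,max}/C_{A0} = (k₁/k₂)^[k₂/(k₂−k₁)].
= (0.115/0.400)^(0.400/(0.400−0.115)) = (0.2875)^(1.404) = 0.1739.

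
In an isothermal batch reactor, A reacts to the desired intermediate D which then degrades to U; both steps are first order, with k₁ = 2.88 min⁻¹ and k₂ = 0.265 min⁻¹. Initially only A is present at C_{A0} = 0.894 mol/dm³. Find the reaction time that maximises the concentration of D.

0.912 min

The intermediate peaks when r₁ = r₂, i.e. k₁e^(−k₁t) = k₂e^(−k₂t), giving t_opt = ln(k₂/k₁)/(k₂−k₁).
= ln(0.265/2.88)/(0.265−2.88) = ln(0.09201)/-2.615 = -2.386/-2.615 = 0.912 min.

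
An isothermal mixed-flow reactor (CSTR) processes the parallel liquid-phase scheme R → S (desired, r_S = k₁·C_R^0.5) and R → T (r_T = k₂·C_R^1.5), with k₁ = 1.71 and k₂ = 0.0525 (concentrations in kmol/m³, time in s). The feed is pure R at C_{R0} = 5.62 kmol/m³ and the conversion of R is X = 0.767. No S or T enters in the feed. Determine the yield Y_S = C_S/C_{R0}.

Exit C_R = C_{R0}(1−X) = 5.62×0.233 = 1.309 kmol/m³.
A CSTR operates uniformly at the exit composition, giving r_S = 1.957 and r_T = 0.07867 (each k·C_R^n at C_R = 1.309).
Fraction of consumed R going to S: r_S/(r_S+r_T) = 0.9614.
C_S = 0.9614·C_{R0}·X = 0.9614×5.62×0.767 = 4.14 kmol/m³; Y_S = C_S/C_{R0} = 0.737.

0.737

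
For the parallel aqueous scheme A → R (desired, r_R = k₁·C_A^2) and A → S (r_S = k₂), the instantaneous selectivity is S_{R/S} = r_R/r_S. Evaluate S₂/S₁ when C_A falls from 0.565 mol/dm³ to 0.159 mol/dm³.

S_{R/S} = (k₁/k₂)·C_A^2, so S₂/S₁ = (C_{A,2}/C_{A,1})^2.
= (0.159/0.565)^2 = (0.2814)^2 = 0.0792.
Selectivity toward R falls as C_A falls — high-concentration operation is favoured.

0.0792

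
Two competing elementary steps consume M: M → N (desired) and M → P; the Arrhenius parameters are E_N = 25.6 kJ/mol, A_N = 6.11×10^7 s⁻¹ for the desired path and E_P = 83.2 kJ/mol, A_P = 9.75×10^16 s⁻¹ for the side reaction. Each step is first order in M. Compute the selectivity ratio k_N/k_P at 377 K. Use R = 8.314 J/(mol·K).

With equal orders, S_{N/P} = k_N/k_P = (A_N/A_P)·exp[(E_P−E_N)/(RT)].
(E_P−E_N)/(RT) = (83.2−25.6)×10³/(8.314×377) = 57600/3134 = 18.38.
k_N/k_P = (6.11×10^7/9.75×10^16)·exp(18.38) = 6.267×10^-10 × 9.571×10^7 = 0.0600.

0.0600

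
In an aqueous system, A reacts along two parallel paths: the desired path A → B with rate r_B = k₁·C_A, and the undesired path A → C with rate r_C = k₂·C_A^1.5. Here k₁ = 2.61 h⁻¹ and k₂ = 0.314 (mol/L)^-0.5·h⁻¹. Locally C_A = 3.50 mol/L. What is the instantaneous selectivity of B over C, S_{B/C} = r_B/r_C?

4.44

S_{B/C} = r_B/r_C = (k₁·C_A)/(k₂·C_A^1.5) = (k₁/k₂)·C_A^-0.5.
= (2.61×3.500) / (0.314×3.500^1.5) = 9.135/2.056 = 4.44.
The undesired path is higher order in A, so low C_A (CSTR or dilute feed) favours B.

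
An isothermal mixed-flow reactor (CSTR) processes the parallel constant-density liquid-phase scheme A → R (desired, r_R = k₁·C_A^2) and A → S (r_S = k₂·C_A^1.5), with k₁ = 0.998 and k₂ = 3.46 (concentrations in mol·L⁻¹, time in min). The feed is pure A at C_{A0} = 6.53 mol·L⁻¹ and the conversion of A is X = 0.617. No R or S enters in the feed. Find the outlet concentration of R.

1.26 mol·L⁻¹

Exit C_A = C_{A0}(1−X) = 6.53×0.383 = 2.501 mol·L⁻¹.
In a CSTR the entire volume is at exit conditions, so r_R = 0.998×2.501^2 = 6.242 and r_S = 3.46×2.501^1.5 = 13.68.
Fraction of consumed A going to R: r_R/(r_R+r_S) = 0.3133.
C_R = 0.3133·C_{A0}·X = 0.3133×6.53×0.617 = 1.26 mol·L⁻¹.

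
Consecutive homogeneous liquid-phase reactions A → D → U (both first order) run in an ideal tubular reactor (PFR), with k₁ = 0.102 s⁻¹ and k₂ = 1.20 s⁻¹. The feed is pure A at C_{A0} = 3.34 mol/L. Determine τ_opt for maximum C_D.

2.25 s

Setting dC_D/dτ = 0 gives τ_opt = ln(k₂/k₁)/(k₂−k₁).
= ln(1.20/0.102)/(1.20−0.102) = ln(11.76)/1.098 = 2.465/1.098 = 2.25 s.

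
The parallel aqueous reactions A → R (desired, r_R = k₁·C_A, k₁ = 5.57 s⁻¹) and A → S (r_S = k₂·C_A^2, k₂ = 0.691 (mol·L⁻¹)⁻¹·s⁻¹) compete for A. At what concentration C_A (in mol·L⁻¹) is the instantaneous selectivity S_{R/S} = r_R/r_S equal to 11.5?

0.701 mol·L⁻¹

S_{R/S} = (k₁/k₂)·C_A⁻¹ ⇒ C_A = (S·k₂/k₁)^(-1).
= (11.5×0.691/5.57)^(-1) = (1.427)^(-1) = 0.701 mol·L⁻¹.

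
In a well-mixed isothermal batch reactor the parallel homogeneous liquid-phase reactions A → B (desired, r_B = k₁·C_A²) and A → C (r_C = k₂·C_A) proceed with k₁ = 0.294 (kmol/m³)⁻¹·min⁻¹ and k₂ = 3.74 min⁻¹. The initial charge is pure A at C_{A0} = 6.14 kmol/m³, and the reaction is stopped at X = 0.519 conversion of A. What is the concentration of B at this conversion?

C_A = C_{A0}(1−X) = 2.953 kmol/m³.
Along a PFR/batch, dC_C/dC_A = −r_C/(r_B+r_C) = −k₂/(k₂+k₁·C_A).
Integrating from C_{A0} to C_A: C_C = (3.74/0.294)·ln[(3.74+0.294·6.14)/(3.74+0.294·2.95)] = 12.72·ln(5.545/4.608) = 2.354 kmol/m³.
Then C_B = (C_{A0}−C_A) − C_C = 3.187 − 2.354 = 0.8324 kmol/m³.

0.832 kmol/m³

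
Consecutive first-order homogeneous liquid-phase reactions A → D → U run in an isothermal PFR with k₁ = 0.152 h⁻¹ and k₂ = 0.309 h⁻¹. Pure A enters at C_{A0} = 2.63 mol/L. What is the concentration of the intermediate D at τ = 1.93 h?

0.496 mol/L

For first-order series with pure A initially, C_D(τ) = k₁C_{A0}/(k₂−k₁)·(e^(−k₁τ) − e^(−k₂τ)).
e^(−k₁τ) = e^(−0.152×1.93) = e^(−0.2934) = 0.7458; e^(−k₂τ) = e^(−0.5964) = 0.5508.
C_D = 0.152×2.63/(0.309−0.152) × (0.7458−0.5508) = 2.546×0.1949 = 0.4964 mol/L.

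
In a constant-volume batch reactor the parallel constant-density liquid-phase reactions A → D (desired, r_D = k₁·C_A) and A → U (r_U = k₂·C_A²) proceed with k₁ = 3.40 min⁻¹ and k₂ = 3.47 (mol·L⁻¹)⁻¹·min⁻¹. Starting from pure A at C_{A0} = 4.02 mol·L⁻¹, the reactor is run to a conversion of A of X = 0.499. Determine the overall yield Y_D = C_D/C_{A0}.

0.125

C_A = C_{A0}(1−X) = 2.014 mol·L⁻¹.
Along a PFR/batch, dC_D/dC_A = −r_D/(r_D+r_U) = −k₁/(k₁+k₂·C_A).
Integrating from C_{A0} to C_A: C_D = (3.40/3.47)·ln[(3.40+3.47·4.02)/(3.40+3.47·2.01)] = 0.9798·ln(17.35/10.39) = 0.5025 mol·L⁻¹.
Y_D = C_D/C_{A0} = 0.5025/4.02 = 0.125.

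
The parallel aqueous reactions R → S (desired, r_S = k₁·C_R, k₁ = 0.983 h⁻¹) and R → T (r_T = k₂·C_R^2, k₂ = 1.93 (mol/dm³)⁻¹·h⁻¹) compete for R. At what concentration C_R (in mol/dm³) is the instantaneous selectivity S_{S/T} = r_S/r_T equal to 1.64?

S_{S/T} = (k₁/k₂)·C_R⁻¹ ⇒ C_R = (S·k₂/k₁)^(-1).
= (1.64×1.93/0.983)^(-1) = (3.220)^(-1) = 0.311 mol/dm³.

0.311 mol/dm³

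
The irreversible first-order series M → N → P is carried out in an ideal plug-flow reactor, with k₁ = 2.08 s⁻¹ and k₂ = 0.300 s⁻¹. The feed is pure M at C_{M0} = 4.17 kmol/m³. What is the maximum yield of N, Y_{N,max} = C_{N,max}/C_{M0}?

For a first-order series the maximum intermediate yield is C_{N,max}/C_{M0} = (k₁/k₂)^[k₂/(k₂−k₁)].
= (2.08/0.300)^(0.300/(0.300−2.08)) = (6.933)^(-0.1685) = 0.7216.

0.722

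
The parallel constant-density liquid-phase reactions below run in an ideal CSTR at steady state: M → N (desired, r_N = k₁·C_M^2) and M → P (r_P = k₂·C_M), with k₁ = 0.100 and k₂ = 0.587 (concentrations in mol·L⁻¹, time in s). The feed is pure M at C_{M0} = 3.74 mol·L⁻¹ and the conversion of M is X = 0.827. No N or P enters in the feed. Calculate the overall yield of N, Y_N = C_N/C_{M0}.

Exit C_M = C_{M0}(1−X) = 3.74×0.173 = 0.6470 mol·L⁻¹.
Rates in a CSTR are evaluated at the outlet concentration: r_N = 0.100×0.6470^2 = 0.04186, r_P = 0.587×0.6470 = 0.3798.
Fraction of consumed M going to N: r_N/(r_N+r_P) = 0.09928.
C_N = 0.09928·C_{M0}·X = 0.09928×3.74×0.827 = 0.307 mol·L⁻¹; Y_N = C_N/C_{M0} = 0.0821.

0.0821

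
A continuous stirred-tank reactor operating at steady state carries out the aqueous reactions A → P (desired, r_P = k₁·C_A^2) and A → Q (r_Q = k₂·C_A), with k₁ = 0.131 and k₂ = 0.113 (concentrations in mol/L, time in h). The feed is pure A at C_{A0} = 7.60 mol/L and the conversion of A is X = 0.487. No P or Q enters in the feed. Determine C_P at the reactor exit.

Exit C_A = C_{A0}(1−X) = 7.60×0.513 = 3.899 mol/L.
A CSTR operates uniformly at the exit composition, giving r_P = 1.991 and r_Q = 0.4406 (each k·C_A^n at C_A = 3.899).
Fraction of consumed A going to P: r_P/(r_P+r_Q) = 0.8188.
C_P = 0.8188·C_{A0}·X = 0.8188×7.60×0.487 = 3.03 mol/L.

3.03 mol/L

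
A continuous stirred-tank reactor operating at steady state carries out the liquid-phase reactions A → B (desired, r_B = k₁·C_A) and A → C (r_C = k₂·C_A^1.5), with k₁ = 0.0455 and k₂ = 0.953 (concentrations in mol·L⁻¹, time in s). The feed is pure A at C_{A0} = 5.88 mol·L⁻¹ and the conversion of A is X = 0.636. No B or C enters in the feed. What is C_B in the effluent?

0.118 mol·L⁻¹

Exit C_A = C_{A0}(1−X) = 5.88×0.364 = 2.140 mol·L⁻¹.
In a CSTR the entire volume is at exit conditions, so r_B = 0.0455×2.140 = 0.09738 and r_C = 0.953×2.140^1.5 = 2.984.
Fraction of consumed A going to B: r_B/(r_B+r_C) = 0.03160.
C_B = 0.03160·C_{A0}·X = 0.03160×5.88×0.636 = 0.118 mol·L⁻¹.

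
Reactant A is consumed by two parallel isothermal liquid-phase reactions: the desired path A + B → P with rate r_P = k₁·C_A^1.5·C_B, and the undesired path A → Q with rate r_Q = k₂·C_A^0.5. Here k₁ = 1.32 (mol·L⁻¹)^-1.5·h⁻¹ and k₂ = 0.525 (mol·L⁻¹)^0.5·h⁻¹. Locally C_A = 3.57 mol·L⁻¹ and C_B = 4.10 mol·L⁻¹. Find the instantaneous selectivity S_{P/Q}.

36.8

S_{P/Q} = r_P/r_Q = (k₁·C_A^1.5·C_B)/(k₂·C_A^0.5) = (k₁/k₂)·C_A·C_B.
= (1.32×3.570^1.5×4.100) / (0.525×3.570^0.5) = 36.51/0.9920 = 36.8.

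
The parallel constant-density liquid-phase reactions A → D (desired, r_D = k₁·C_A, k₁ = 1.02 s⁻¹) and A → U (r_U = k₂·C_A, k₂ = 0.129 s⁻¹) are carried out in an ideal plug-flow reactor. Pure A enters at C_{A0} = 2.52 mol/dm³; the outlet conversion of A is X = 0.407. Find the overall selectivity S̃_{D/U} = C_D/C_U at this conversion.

7.91

C_A = C_{A0}(1−X) = 1.494 mol/dm³.
Both paths are first order in A, so the instantaneous fraction to D is constant: dC_D/d(−C_A) = k₁/(k₁+k₂) = 0.8877.
C_D = 0.8877·(C_{A0}−C_A) = 0.8877×1.026 = 0.910 mol/dm³.
C_U = (C_{A0}−C_A)−C_D = 0.1152 mol/dm³; S̃_{D/U} = 0.9105/0.1152 = 7.91.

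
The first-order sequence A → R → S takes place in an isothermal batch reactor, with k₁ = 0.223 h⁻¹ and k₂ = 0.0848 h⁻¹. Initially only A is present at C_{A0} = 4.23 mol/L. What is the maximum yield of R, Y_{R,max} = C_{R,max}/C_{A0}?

For a first-order series the maximum intermediate yield is C_{R,max}/C_{A0} = (k₁/k₂)^[k₂/(k₂−k₁)].
= (0.223/0.0848)^(0.0848/(0.0848−0.223)) = (2.630)^(-0.6136) = 0.5525.

0.553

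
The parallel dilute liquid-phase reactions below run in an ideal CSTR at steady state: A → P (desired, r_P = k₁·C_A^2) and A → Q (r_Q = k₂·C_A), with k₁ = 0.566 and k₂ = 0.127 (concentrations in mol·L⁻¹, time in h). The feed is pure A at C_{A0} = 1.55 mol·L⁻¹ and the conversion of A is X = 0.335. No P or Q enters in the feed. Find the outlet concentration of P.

0.426 mol·L⁻¹

Exit C_A = C_{A0}(1−X) = 1.55×0.665 = 1.031 mol·L⁻¹.
Rates in a CSTR are evaluated at the outlet concentration: r_P = 0.566×1.031^2 = 0.6013, r_Q = 0.127×1.031 = 0.1309.
Fraction of consumed A going to P: r_P/(r_P+r_Q) = 0.8212.
C_P = 0.8212·C_{A0}·X = 0.8212×1.55×0.335 = 0.426 mol·L⁻¹.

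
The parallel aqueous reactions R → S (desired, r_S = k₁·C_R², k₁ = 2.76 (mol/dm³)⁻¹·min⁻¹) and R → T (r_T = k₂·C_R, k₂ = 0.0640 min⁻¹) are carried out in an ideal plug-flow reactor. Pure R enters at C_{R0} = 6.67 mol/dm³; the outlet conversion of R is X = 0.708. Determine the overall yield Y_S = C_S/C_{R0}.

C_R = C_{R0}(1−X) = 1.948 mol/dm³.
Along a PFR/batch, dC_T/dC_R = −r_T/(r_S+r_T) = −k₂/(k₂+k₁·C_R).
Integrating from C_{R0} to C_R: C_T = (0.0640/2.76)·ln[(0.0640+2.76·6.67)/(0.0640+2.76·1.95)] = 0.02319·ln(18.47/5.439) = 0.02835 mol/dm³.
Then C_S = (C_{R0}−C_R) − C_T = 4.722 − 0.02835 = 4.694 mol/dm³.
Y_S = C_S/C_{R0} = 4.694/6.67 = 0.704.

0.704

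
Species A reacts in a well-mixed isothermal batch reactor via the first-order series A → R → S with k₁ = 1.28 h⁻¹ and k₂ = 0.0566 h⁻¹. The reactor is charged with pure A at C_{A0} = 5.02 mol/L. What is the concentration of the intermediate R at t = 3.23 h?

4.29 mol/L

The intermediate concentration in a first-order A→B→C sequence is C_R = k₁C_{A0}(e^(−k₁t) − e^(−k₂t))/(k₂−k₁).
e^(−k₁t) = e^(−1.28×3.23) = e^(−4.134) = 0.01601; e^(−k₂t) = e^(−0.1828) = 0.8329.
C_R = 1.28×5.02/(0.0566−1.28) × (0.01601−0.8329) = (-5.252)×(-0.8169) = 4.291 mol/L.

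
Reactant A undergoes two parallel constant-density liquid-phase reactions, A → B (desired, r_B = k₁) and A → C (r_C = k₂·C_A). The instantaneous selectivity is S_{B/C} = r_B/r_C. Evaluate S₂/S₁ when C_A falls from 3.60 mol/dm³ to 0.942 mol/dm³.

3.82

S_{B/C} = (k₁/k₂)·C_A⁻¹, so S₂/S₁ = (C_{A,2}/C_{A,1})⁻¹.
= 3.60/0.942 = 3.82.
Selectivity toward B rises as C_A falls — low-concentration operation is favoured.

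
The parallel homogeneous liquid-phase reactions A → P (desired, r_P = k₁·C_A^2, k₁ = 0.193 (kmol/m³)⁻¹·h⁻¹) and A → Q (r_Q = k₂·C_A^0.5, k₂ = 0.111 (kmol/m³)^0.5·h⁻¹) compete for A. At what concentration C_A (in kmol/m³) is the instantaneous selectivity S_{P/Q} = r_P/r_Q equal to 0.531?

S_{P/Q} = (k₁/k₂)·C_A^1.5 ⇒ C_A = (S·k₂/k₁)^(1/1.5).
= (0.531×0.111/0.193)^(0.6667) = (0.3054)^(0.6667) = 0.453 kmol/m³.

0.453 kmol/m³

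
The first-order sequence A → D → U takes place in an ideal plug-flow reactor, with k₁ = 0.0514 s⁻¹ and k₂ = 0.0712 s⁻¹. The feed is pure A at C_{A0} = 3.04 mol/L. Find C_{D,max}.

For a first-order series the maximum intermediate yield is C_{D,max}/C_{A0} = (k₁/k₂)^[k₂/(k₂−k₁)].
= (0.0514/0.0712)^(0.0712/(0.0712−0.0514)) = (0.7219)^(3.596) = 0.3098.
C_{D,max} = 0.3098×3.04 = 0.942 mol/L.

0.942 mol/L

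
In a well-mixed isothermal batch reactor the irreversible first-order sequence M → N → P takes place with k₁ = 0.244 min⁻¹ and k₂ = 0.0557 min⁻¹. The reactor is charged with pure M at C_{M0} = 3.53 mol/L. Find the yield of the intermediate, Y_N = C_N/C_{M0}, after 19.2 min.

For first-order series with pure M initially, C_N(t) = k₁C_{M0}/(k₂−k₁)·(e^(−k₁t) − e^(−k₂t)).
e^(−k₁t) = e^(−0.244×19.2) = e^(−4.685) = 0.009235; e^(−k₂t) = e^(−1.069) = 0.3432.
C_N = 0.244×3.53/(0.0557−0.244) × (0.009235−0.3432) = (-4.574)×(-0.3340) = 1.528 mol/L.
Y_N = C_N/C_{M0} = 1.528/3.53 = 0.433.

0.433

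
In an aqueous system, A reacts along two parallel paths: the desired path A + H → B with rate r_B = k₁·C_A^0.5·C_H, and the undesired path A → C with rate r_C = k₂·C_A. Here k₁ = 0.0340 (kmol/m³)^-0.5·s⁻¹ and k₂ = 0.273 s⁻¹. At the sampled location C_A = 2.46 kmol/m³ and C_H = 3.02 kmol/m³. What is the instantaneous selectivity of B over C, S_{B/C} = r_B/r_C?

0.240

S_{B/C} = r_B/r_C = (k₁·C_A^0.5·C_H)/(k₂·C_A) = (k₁/k₂)·C_A^-0.5·C_H.
= (0.0340×2.460^0.5×3.020) / (0.273×2.460) = 0.1610/0.6716 = 0.240.
The undesired path is higher order in A, so low C_A (CSTR or dilute feed) favours B.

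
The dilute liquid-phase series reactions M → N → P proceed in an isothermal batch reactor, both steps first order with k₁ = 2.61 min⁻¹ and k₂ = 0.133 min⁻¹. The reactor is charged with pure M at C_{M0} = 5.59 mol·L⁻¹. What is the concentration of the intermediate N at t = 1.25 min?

The intermediate concentration in a first-order A→B→C sequence is C_N = k₁C_{M0}(e^(−k₁t) − e^(−k₂t))/(k₂−k₁).
e^(−k₁t) = e^(−2.61×1.25) = e^(−3.262) = 0.03829; e^(−k₂t) = e^(−0.1663) = 0.8468.
C_N = 2.61×5.59/(0.133−2.61) × (0.03829−0.8468) = (-5.890)×(-0.8085) = 4.762 mol·L⁻¹.

4.76 mol·L⁻¹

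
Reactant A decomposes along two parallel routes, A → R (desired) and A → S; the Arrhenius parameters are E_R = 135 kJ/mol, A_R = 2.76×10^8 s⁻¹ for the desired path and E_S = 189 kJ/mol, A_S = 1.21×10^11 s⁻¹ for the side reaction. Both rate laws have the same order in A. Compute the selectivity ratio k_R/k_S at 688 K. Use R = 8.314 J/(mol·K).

With equal orders, S_{R/S} = k_R/k_S = (A_R/A_S)·exp[(E_S−E_R)/(RT)].
(E_S−E_R)/(RT) = (189−135)×10³/(8.314×688) = 54000/5720 = 9.441.
k_R/k_S = (2.76×10^8/1.21×10^11)·exp(9.441) = 0.002281 × 12588 = 28.7.
Since E_R < E_S, lowering the temperature improves selectivity toward R.

28.7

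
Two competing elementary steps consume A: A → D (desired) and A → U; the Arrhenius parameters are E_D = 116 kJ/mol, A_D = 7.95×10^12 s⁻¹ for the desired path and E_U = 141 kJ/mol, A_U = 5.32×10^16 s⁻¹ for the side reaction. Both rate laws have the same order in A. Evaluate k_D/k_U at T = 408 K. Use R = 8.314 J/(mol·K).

With equal orders, S_{D/U} = k_D/k_U = (A_D/A_U)·exp[(E_U−E_D)/(RT)].
(E_U−E_D)/(RT) = (141−116)×10³/(8.314×408) = 25000/3392 = 7.370.
k_D/k_U = (7.95×10^12/5.32×10^16)·exp(7.370) = 1.494×10^-4 × 1588 = 0.237.
Since E_D < E_U, lowering the temperature improves selectivity toward D.

0.237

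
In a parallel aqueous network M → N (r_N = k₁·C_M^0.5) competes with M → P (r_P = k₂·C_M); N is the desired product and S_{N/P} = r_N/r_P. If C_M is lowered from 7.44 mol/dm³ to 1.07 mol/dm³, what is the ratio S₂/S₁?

2.64

S_{N/P} = (k₁/k₂)·C_M^-0.5, so S₂/S₁ = (C_{M,2}/C_{M,1})^-0.5.
= (1.07/7.44)^(-0.5) = (0.1438)^(-0.5) = 2.64.
Selectivity toward N rises as C_M falls — low-concentration operation is favoured.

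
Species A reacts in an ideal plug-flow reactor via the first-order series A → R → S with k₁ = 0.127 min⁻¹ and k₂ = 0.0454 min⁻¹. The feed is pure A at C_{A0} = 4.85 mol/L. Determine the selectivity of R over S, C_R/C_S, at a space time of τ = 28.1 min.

For first-order series with pure A initially, C_R(τ) = k₁C_{A0}/(k₂−k₁)·(e^(−k₁τ) − e^(−k₂τ)).
e^(−k₁τ) = e^(−0.127×28.1) = e^(−3.569) = 0.02819; e^(−k₂τ) = e^(−1.276) = 0.2792.
C_R = 0.127×4.85/(0.0454−0.127) × (0.02819−0.2792) = (-7.548)×(-0.2510) = 1.895 mol/L.
C_A = C_{A0}e^(−k₁τ) = 0.1367 mol/L, so C_S = C_{A0}−C_A−C_R = 2.818 mol/L; C_R/C_S = 0.672.

0.672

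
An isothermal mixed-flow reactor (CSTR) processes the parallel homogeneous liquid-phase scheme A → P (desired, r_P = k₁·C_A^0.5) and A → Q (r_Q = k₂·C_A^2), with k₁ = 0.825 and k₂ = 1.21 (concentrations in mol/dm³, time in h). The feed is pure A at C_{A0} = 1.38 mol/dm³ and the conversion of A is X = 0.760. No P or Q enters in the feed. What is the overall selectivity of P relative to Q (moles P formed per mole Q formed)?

3.58

Exit C_A = C_{A0}(1−X) = 1.38×0.240 = 0.3312 mol/dm³.
Rates in a CSTR are evaluated at the outlet concentration: r_P = 0.825×0.3312^0.5 = 0.4748, r_Q = 1.21×0.3312^2 = 0.1327.
Overall selectivity = C_P/C_Q = r_Pτ/(r_Qτ) = r_P/r_Q = 3.58.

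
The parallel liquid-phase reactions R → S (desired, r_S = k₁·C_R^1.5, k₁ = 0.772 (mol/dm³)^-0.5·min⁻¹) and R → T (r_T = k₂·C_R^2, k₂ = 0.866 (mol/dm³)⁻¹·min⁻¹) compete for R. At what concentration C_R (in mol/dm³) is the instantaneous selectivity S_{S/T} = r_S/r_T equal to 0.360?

S_{S/T} = (k₁/k₂)·C_R^-0.5 ⇒ C_R = (S·k₂/k₁)^(-2).
= (0.360×0.866/0.772)^(-2) = (0.4038)^(-2) = 6.13 mol/dm³.

6.13 mol/dm³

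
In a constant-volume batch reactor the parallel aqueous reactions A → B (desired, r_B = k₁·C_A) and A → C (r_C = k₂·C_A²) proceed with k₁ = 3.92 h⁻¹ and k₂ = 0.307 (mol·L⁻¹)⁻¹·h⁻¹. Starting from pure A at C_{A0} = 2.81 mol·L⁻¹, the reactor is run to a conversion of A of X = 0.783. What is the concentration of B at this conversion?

C_A = C_{A0}(1−X) = 0.6098 mol·L⁻¹.
Along a PFR/batch, dC_B/dC_A = −r_B/(r_B+r_C) = −k₁/(k₁+k₂·C_A).
Integrating from C_{A0} to C_A: C_B = (3.92/0.307)·ln[(3.92+0.307·2.81)/(3.92+0.307·0.610)] = 12.77·ln(4.783/4.107) = 1.944 mol·L⁻¹.

1.94 mol·L⁻¹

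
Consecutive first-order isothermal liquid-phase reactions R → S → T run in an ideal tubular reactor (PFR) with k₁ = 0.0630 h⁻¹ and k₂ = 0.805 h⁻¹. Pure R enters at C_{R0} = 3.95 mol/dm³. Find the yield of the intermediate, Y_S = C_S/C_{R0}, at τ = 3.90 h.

Solving the coupled first-order balances gives C_S(τ) = [k₁/(k₂−k₁)]·C_{R0}·(e^(−k₁τ) − e^(−k₂τ)).
e^(−k₁τ) = e^(−0.0630×3.90) = e^(−0.2457) = 0.7822; e^(−k₂τ) = e^(−3.139) = 0.04330.
C_S = 0.0630×3.95/(0.805−0.0630) × (0.7822−0.04330) = 0.3354×0.7389 = 0.2478 mol/dm³.
Y_S = C_S/C_{R0} = 0.2478/3.95 = 0.0627.

0.0627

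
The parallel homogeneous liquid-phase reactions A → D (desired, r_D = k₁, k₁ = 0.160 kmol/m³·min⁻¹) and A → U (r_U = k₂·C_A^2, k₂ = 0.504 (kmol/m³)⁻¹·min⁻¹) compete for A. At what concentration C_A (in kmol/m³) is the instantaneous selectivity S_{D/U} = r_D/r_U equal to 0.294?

S_{D/U} = (k₁/k₂)·C_A^-2 ⇒ C_A = (S·k₂/k₁)^(-0.5).
= (0.294×0.504/0.160)^(-0.5) = (0.9261)^(-0.5) = 1.04 kmol/m³.

1.04 kmol/m³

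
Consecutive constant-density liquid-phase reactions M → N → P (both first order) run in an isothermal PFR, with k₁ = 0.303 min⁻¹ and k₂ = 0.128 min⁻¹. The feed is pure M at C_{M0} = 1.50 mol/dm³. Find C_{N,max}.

0.799 mol/dm³

Evaluating C_N at τ_opt = ln(k₂/k₁)/(k₂−k₁) gives C_{N,max}/C_{M0} = (k₁/k₂)^[k₂/(k₂−k₁)].
= (0.303/0.128)^(0.128/(0.128−0.303)) = (2.367)^(-0.7314) = 0.5324.
C_{N,max} = 0.5324×1.50 = 0.799 mol/dm³.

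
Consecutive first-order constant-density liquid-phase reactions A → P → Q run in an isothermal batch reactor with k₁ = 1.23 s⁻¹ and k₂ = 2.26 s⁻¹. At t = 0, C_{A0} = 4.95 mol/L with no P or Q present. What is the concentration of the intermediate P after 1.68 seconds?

For first-order series with pure A initially, C_P(t) = k₁C_{A0}/(k₂−k₁)·(e^(−k₁t) − e^(−k₂t)).
e^(−k₁t) = e^(−1.23×1.68) = e^(−2.066) = 0.1266; e^(−k₂t) = e^(−3.797) = 0.02244.
C_P = 1.23×4.95/(2.26−1.23) × (0.1266−0.02244) = 5.911×0.1042 = 0.6159 mol/L.

0.616 mol/L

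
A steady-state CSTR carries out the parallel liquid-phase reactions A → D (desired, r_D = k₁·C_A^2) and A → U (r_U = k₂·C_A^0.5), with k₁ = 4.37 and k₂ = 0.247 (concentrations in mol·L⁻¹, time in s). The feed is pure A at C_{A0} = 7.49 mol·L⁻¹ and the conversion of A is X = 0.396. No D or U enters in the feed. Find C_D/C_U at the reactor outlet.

170

Exit C_A = C_{A0}(1−X) = 7.49×0.604 = 4.524 mol·L⁻¹.
Rates in a CSTR are evaluated at the outlet concentration: r_D = 4.37×4.524^2 = 89.44, r_U = 0.247×4.524^0.5 = 0.5254.
Overall selectivity = C_D/C_U = r_Dτ/(r_Uτ) = r_D/r_U = 170.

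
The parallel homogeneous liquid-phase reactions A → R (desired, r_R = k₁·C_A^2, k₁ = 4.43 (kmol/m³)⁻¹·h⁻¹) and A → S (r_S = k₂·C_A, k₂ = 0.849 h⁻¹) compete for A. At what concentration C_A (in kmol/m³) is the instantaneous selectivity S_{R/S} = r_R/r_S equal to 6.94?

1.33 kmol/m³

S_{R/S} = (k₁/k₂)·C_A ⇒ C_A = S·k₂/k₁.
= 6.94×0.849/4.43 = 1.33 kmol/m³.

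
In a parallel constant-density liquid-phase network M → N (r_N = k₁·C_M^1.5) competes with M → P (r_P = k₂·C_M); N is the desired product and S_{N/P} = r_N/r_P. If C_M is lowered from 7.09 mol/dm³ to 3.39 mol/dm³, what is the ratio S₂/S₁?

0.691

S_{N/P} = (k₁/k₂)·C_M^0.5, so S₂/S₁ = (C_{M,2}/C_{M,1})^0.5.
= (3.39/7.09)^0.5 = (0.4781)^0.5 = 0.691.
Selectivity toward N falls as C_M falls — high-concentration operation is favoured.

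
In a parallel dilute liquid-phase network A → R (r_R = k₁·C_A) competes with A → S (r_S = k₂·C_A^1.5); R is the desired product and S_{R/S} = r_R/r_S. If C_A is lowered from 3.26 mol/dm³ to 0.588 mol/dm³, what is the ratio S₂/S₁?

S_{R/S} = (k₁/k₂)·C_A^-0.5, so S₂/S₁ = (C_{A,2}/C_{A,1})^-0.5.
= (0.588/3.26)^(-0.5) = (0.1804)^(-0.5) = 2.35.
Selectivity toward R rises as C_A falls — low-concentration operation is favoured.

2.35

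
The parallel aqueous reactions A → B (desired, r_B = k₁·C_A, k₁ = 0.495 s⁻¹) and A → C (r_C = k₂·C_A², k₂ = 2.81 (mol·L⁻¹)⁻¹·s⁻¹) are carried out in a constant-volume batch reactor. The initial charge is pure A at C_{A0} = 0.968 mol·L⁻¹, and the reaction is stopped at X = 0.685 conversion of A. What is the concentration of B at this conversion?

C_A = C_{A0}(1−X) = 0.3049 mol·L⁻¹.
Along a PFR/batch, dC_B/dC_A = −r_B/(r_B+r_C) = −k₁/(k₁+k₂·C_A).
Integrating from C_{A0} to C_A: C_B = (0.495/2.81)·ln[(0.495+2.81·0.968)/(0.495+2.81·0.305)] = 0.1762·ln(3.215/1.352) = 0.1526 mol·L⁻¹.

0.153 mol·L⁻¹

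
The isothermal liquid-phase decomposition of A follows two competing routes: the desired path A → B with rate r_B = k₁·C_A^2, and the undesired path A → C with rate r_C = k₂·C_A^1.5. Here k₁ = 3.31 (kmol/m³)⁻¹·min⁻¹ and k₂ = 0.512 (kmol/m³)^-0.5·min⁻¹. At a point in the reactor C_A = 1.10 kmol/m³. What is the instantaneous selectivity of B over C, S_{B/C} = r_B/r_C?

6.78

S_{B/C} = r_B/r_C = (k₁·C_A^2)/(k₂·C_A^1.5) = (k₁/k₂)·C_A^0.5.
= (3.31×1.100^2) / (0.512×1.100^1.5) = 4.005/0.5907 = 6.78.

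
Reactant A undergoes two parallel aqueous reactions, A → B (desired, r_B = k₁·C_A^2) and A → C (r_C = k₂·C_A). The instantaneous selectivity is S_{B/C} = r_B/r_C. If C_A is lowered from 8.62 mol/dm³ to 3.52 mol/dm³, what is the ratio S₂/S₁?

0.408

S_{B/C} = (k₁/k₂)·C_A, so S₂/S₁ = (C_{A,2}/C_{A,1}).
= 3.52/8.62 = 0.408.
Selectivity toward B falls as C_A falls — high-concentration operation is favoured.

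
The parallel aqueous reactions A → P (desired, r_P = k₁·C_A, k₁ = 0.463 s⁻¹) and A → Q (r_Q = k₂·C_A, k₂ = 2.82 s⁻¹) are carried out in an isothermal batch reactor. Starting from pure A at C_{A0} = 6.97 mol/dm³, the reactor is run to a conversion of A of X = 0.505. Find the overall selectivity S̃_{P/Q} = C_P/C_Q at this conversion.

C_A = C_{A0}(1−X) = 3.450 mol/dm³.
Both paths are first order in A, so the instantaneous fraction to P is constant: dC_P/d(−C_A) = k₁/(k₁+k₂) = 0.1410.
C_P = 0.1410·(C_{A0}−C_A) = 0.1410×3.520 = 0.496 mol/dm³.
C_Q = (C_{A0}−C_A)−C_P = 3.023 mol/dm³; S̃_{P/Q} = 0.4964/3.023 = 0.164.

0.164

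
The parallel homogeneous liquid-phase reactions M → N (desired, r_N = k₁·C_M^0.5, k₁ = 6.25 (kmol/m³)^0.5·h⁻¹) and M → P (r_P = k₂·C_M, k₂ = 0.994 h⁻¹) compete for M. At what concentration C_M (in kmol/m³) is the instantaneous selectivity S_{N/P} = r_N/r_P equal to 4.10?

S_{N/P} = (k₁/k₂)·C_M^-0.5 ⇒ C_M = (S·k₂/k₁)^(-2).
= (4.10×0.994/6.25)^(-2) = (0.6521)^(-2) = 2.35 kmol/m³.

2.35 kmol/m³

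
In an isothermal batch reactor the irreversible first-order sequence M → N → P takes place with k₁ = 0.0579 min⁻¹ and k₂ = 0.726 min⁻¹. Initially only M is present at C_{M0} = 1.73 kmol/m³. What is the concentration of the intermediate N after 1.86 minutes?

0.0958 kmol/m³

For first-order series with pure M initially, C_N(t) = k₁C_{M0}/(k₂−k₁)·(e^(−k₁t) − e^(−k₂t)).
e^(−k₁t) = e^(−0.0579×1.86) = e^(−0.1077) = 0.8979; e^(−k₂t) = e^(−1.350) = 0.2591.
C_N = 0.0579×1.73/(0.726−0.0579) × (0.8979−0.2591) = 0.1499×0.6388 = 0.09577 kmol/m³.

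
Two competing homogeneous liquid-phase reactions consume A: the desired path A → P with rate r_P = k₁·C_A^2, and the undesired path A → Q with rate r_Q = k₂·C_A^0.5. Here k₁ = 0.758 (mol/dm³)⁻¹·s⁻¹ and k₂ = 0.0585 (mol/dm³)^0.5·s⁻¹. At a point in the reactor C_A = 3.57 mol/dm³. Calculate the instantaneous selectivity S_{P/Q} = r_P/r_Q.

S_{P/Q} = r_P/r_Q = (k₁·C_A^2)/(k₂·C_A^0.5) = (k₁/k₂)·C_A^1.5.
= (0.758×3.570^2) / (0.0585×3.570^0.5) = 9.661/0.1105 = 87.4.
Since the desired path is higher order in A, keeping C_A high (PFR or concentrated feed) favours P.

87.4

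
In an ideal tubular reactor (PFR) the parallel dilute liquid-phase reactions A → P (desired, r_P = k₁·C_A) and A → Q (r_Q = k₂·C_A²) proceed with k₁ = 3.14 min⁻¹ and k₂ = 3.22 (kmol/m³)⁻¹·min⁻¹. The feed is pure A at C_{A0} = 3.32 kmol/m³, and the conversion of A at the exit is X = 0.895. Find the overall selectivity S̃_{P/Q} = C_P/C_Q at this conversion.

C_A = C_{A0}(1−X) = 0.3486 kmol/m³.
Along a PFR/batch, dC_P/dC_A = −r_P/(r_P+r_Q) = −k₁/(k₁+k₂·C_A).
Integrating from C_{A0} to C_A: C_P = (3.14/3.22)·ln[(3.14+3.22·3.32)/(3.14+3.22·0.349)] = 0.9752·ln(13.83/4.262) = 1.148 kmol/m³.
C_Q = (C_{A0}−C_A)−C_P = 1.824 kmol/m³; S̃_{P/Q} = 1.148/1.824 = 0.629.

0.629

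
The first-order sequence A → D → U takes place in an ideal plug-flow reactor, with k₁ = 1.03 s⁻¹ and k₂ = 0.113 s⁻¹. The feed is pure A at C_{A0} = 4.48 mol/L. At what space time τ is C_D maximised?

The intermediate peaks when r₁ = r₂, i.e. k₁e^(−k₁τ) = k₂e^(−k₂τ), giving τ_opt = ln(k₂/k₁)/(k₂−k₁).
= ln(0.113/1.03)/(0.113−1.03) = ln(0.1097)/-0.9170 = -2.210/-0.9170 = 2.41 s.

2.41 s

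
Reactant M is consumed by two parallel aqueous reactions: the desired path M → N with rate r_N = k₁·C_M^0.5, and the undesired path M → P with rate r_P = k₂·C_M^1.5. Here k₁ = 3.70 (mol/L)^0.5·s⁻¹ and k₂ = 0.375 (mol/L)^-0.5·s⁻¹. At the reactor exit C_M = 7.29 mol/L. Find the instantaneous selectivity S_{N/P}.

1.35

S_{N/P} = r_N/r_P = (k₁·C_M^0.5)/(k₂·C_M^1.5) = (k₁/k₂)·C_M⁻¹.
= (3.70×7.290^0.5) / (0.375×7.290^1.5) = 9.990/7.381 = 1.35.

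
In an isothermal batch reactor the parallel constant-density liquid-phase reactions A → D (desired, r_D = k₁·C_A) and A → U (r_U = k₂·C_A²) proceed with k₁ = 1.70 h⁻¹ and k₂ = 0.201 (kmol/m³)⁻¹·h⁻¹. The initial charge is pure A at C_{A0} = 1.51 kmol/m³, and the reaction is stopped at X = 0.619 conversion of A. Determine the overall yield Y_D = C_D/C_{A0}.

C_A = C_{A0}(1−X) = 0.5753 kmol/m³.
Along a PFR/batch, dC_D/dC_A = −r_D/(r_D+r_U) = −k₁/(k₁+k₂·C_A).
Integrating from C_{A0} to C_A: C_D = (1.70/0.201)·ln[(1.70+0.201·1.51)/(1.70+0.201·0.575)] = 8.458·ln(2.004/1.816) = 0.8328 kmol/m³.
Y_D = C_D/C_{A0} = 0.8328/1.51 = 0.552.

0.552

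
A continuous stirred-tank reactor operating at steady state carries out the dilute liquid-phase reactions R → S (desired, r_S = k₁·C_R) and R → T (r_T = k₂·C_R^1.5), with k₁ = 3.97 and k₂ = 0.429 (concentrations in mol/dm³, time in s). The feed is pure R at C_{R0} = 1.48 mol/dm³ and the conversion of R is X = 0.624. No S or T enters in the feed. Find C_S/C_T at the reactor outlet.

12.4

Exit C_R = C_{R0}(1−X) = 1.48×0.376 = 0.5565 mol/dm³.
A CSTR operates uniformly at the exit composition, giving r_S = 2.209 and r_T = 0.1781 (each k·C_R^n at C_R = 0.5565).
Overall selectivity = C_S/C_T = r_Sτ/(r_Tτ) = r_S/r_T = 12.4.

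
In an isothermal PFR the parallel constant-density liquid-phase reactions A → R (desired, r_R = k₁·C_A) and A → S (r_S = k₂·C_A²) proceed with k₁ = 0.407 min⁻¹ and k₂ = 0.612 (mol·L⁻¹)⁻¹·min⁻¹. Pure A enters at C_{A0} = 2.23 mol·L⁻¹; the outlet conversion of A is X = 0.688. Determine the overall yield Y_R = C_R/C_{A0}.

0.225

C_A = C_{A0}(1−X) = 0.6958 mol·L⁻¹.
Along a PFR/batch, dC_R/dC_A = −r_R/(r_R+r_S) = −k₁/(k₁+k₂·C_A).
Integrating from C_{A0} to C_A: C_R = (0.407/0.612)·ln[(0.407+0.612·2.23)/(0.407+0.612·0.696)] = 0.6650·ln(1.772/0.8328) = 0.5021 mol·L⁻¹.
Y_R = C_R/C_{A0} = 0.5021/2.23 = 0.225.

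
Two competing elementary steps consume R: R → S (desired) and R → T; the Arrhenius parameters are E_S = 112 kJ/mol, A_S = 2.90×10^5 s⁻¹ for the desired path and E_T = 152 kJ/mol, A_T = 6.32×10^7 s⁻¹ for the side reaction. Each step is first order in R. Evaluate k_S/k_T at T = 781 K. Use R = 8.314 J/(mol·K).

2.17

Since both paths have the same order in R, the concentration cancels and S_{S/T} = k_S/k_T = (A_S/A_T)·exp[(E_T−E_S)/(RT)].
(E_T−E_S)/(RT) = (152−112)×10³/(8.314×781) = 40000/6493 = 6.160.
k_S/k_T = (2.90×10^5/6.32×10^7)·exp(6.160) = 0.004589 × 473.6 = 2.17.
Since E_S < E_T, lowering the temperature improves selectivity toward S.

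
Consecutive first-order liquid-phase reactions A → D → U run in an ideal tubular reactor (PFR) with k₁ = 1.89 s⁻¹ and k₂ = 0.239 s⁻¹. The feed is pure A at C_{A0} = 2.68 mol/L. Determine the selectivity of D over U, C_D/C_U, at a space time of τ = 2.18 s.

2.05

Solving the coupled first-order balances gives C_D(τ) = [k₁/(k₂−k₁)]·C_{A0}·(e^(−k₁τ) − e^(−k₂τ)).
e^(−k₁τ) = e^(−1.89×2.18) = e^(−4.120) = 0.01624; e^(−k₂τ) = e^(−0.5210) = 0.5939.
C_D = 1.89×2.68/(0.239−1.89) × (0.01624−0.5939) = (-3.068)×(-0.5777) = 1.772 mol/L.
C_A = C_{A0}e^(−k₁τ) = 0.04353 mol/L, so C_U = C_{A0}−C_A−C_D = 0.8642 mol/L; C_D/C_U = 2.05.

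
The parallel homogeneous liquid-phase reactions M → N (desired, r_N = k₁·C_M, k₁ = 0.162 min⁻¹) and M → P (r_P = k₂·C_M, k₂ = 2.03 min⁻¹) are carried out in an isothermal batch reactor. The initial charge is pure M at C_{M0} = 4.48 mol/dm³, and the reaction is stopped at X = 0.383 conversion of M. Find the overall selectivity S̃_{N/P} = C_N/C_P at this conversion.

0.0798

C_M = C_{M0}(1−X) = 2.764 mol/dm³.
Both paths are first order in M, so the instantaneous fraction to N is constant: dC_N/d(−C_M) = k₁/(k₁+k₂) = 0.07391.
C_N = 0.07391·(C_{M0}−C_M) = 0.07391×1.716 = 0.127 mol/dm³.
C_P = (C_{M0}−C_M)−C_N = 1.589 mol/dm³; S̃_{N/P} = 0.1268/1.589 = 0.0798.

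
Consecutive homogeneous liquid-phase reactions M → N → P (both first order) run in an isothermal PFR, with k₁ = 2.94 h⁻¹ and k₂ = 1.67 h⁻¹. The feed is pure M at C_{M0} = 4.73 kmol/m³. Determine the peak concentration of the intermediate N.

Evaluating C_N at τ_opt = ln(k₂/k₁)/(k₂−k₁) gives C_{N,max}/C_{M0} = (k₁/k₂)^[k₂/(k₂−k₁)].
= (2.94/1.67)^(1.67/(1.67−2.94)) = (1.760)^(-1.315) = 0.4753.
C_{N,max} = 0.4753×4.73 = 2.25 kmol/m³.

2.25 kmol/m³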